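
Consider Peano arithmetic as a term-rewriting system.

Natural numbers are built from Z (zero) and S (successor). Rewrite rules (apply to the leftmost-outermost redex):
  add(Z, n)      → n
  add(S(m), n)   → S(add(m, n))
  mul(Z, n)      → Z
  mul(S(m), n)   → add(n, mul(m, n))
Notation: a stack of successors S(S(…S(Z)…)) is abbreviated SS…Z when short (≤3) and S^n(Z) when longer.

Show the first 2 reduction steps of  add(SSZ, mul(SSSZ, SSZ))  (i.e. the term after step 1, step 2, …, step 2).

Answer: after 2 steps: S(S(add(Z, mul(SSSZ, SSZ))))

Reduction:
  start: add(SSZ, mul(SSSZ, SSZ))
  step 1: S(add(SZ, mul(SSSZ, SSZ)))
  step 2: S(S(add(Z, mul(SSSZ, SSZ))))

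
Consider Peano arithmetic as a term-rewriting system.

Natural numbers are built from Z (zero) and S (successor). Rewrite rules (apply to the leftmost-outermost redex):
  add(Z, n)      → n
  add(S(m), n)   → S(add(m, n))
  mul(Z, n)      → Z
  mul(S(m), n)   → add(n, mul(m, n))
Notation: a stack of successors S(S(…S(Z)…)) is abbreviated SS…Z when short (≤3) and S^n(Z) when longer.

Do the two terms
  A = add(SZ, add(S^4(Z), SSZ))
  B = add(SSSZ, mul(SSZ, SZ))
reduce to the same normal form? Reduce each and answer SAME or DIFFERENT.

Term A:
  start: add(SZ, add(S^4(Z), SSZ))
  [1] S(add(Z, add(S^4(Z), SSZ)))
  [2] S(add(S^4(Z), SSZ))
  [3] S(S(add(SSSZ, SSZ)))
  [4] S(S(S(add(SSZ, SSZ))))
  [5] S(S(S(S(add(SZ, SSZ)))))
  [6] S(S(S(S(S(add(Z, SSZ))))))
  [7] S^7(Z)

Term B:
  start: add(SSSZ, mul(SSZ, SZ))
  [1] S(add(SSZ, mul(SSZ, SZ)))
  [2] S(S(add(SZ, mul(SSZ, SZ))))
  [3] S(S(S(add(Z, mul(SSZ, SZ)))))
  [4] S(S(S(mul(SSZ, SZ))))
  [5] S(S(S(add(SZ, mul(SZ, SZ)))))
  [6] S(S(S(S(add(Z, mul(SZ, SZ))))))
  [7] S(S(S(S(mul(SZ, SZ)))))
  [8] S(S(S(S(add(SZ, mul(Z, SZ))))))
  [9] S(S(S(S(S(add(Z, mul(Z, SZ)))))))
  [10] S(S(S(S(S(mul(Z, SZ))))))
  [11] S^5(Z)

Answer: DIFFERENT — A ⇓ S^7(Z), B ⇓ S^5(Z)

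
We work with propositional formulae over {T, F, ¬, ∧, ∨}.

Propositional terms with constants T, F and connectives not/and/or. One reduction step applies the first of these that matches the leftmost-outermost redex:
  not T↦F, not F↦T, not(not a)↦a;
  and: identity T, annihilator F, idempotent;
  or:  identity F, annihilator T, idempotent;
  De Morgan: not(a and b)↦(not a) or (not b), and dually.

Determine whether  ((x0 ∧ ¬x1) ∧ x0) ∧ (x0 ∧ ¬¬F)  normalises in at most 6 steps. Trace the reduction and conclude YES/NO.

  start: ((x0 ∧ ¬x1) ∧ x0) ∧ (x0 ∧ ¬¬F)
  step 1: ((x0 ∧ ¬x1) ∧ x0) ∧ (x0 ∧ F)
  step 2: ((x0 ∧ ¬x1) ∧ x0) ∧ F
  step 3: F

Answer: YES — reaches normal form F in 3 ≤ 6 steps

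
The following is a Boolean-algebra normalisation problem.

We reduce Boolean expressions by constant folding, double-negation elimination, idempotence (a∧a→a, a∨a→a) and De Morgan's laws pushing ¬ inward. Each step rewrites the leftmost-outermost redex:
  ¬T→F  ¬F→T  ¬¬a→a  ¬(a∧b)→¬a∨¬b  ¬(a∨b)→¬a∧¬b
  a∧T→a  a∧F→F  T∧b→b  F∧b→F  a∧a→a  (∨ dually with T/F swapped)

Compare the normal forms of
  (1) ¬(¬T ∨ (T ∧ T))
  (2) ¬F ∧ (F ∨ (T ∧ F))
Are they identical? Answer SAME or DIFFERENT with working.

Answer: SAME — A ⇓ F, B ⇓ F

Reduction:
Term A:
  start: ¬(¬T ∨ (T ∧ T))
  →1  ¬¬T ∧ ¬(T ∧ T)
  →2  T ∧ ¬(T ∧ T)
  →3  ¬(T ∧ T)
  →4  ¬T ∨ ¬T
  →5  ¬T
  →6  F

Term B:
  start: ¬F ∧ (F ∨ (T ∧ F))
  →1  T ∧ (F ∨ (T ∧ F))
  →2  F ∨ (T ∧ F)
  →3  T ∧ F
  →4  F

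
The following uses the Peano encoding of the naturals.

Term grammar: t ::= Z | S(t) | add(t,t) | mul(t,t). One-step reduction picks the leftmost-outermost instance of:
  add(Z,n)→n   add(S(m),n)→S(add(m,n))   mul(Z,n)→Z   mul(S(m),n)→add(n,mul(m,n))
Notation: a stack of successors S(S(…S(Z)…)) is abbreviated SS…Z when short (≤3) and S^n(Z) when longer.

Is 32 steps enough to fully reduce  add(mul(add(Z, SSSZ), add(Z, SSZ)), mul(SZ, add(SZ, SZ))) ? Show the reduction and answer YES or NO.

  start: add(mul(add(Z, SSSZ), add(Z, SSZ)), mul(SZ, add(SZ, SZ)))
  →1  add(mul(SSSZ, add(Z, SSZ)), mul(SZ, add(SZ, SZ)))
  →2  add(add(add(Z, SSZ), mul(SSZ, add(Z, SSZ))), mul(SZ, add(SZ, SZ)))
  →3  add(add(SSZ, mul(SSZ, add(Z, SSZ))), mul(SZ, add(SZ, SZ)))
  →4  add(S(add(SZ, mul(SSZ, add(Z, SSZ)))), mul(SZ, add(SZ, SZ)))
  →5  S(add(add(SZ, mul(SSZ, add(Z, SSZ))), mul(SZ, add(SZ, SZ))))
  →6  S(add(S(add(Z, mul(SSZ, add(Z, SSZ)))), mul(SZ, add(SZ, SZ))))
  →7  S(S(add(add(Z, mul(SSZ, add(Z, SSZ))), mul(SZ, add(SZ, SZ)))))
  →8  S(S(add(mul(SSZ, add(Z, SSZ)), mul(SZ, add(SZ, SZ)))))
  →9  S(S(add(add(add(Z, SSZ), mul(SZ, add(Z, SSZ))), mul(SZ, add(SZ, SZ)))))
  →10  S(S(add(add(SSZ, mul(SZ, add(Z, SSZ))), mul(SZ, add(SZ, SZ)))))
  →11  S(S(add(S(add(SZ, mul(SZ, add(Z, SSZ)))), mul(SZ, add(SZ, SZ)))))
  →12  S(S(S(add(add(SZ, mul(SZ, add(Z, SSZ))), mul(SZ, add(SZ, SZ))))))
  →13  S(S(S(add(S(add(Z, mul(SZ, add(Z, SSZ)))), mul(SZ, add(SZ, SZ))))))
  →14  S(S(S(S(add(add(Z, mul(SZ, add(Z, SSZ))), mul(SZ, add(SZ, SZ)))))))
  →15  S(S(S(S(add(mul(SZ, add(Z, SSZ)), mul(SZ, add(SZ, SZ)))))))
  →16  S(S(S(S(add(add(add(Z, SSZ), mul(Z, add(Z, SSZ))), mul(SZ, add(SZ, SZ)))))))
  →17  S(S(S(S(add(add(SSZ, mul(Z, add(Z, SSZ))), mul(SZ, add(SZ, SZ)))))))
  →18  S(S(S(S(add(S(add(SZ, mul(Z, add(Z, SSZ)))), mul(SZ, add(SZ, SZ)))))))
  →19  S(S(S(S(S(add(add(SZ, mul(Z, add(Z, SSZ))), mul(SZ, add(SZ, SZ))))))))
  →20  S(S(S(S(S(add(S(add(Z, mul(Z, add(Z, SSZ)))), mul(SZ, add(SZ, SZ))))))))
  →21  S(S(S(S(S(S(add(add(Z, mul(Z, add(Z, SSZ))), mul(SZ, add(SZ, SZ)))))))))
  →22  S(S(S(S(S(S(add(mul(Z, add(Z, SSZ)), mul(SZ, add(SZ, SZ)))))))))
  →23  S(S(S(S(S(S(add(Z, mul(SZ, add(SZ, SZ)))))))))
  →24  S(S(S(S(S(S(mul(SZ, add(SZ, SZ))))))))
  →25  S(S(S(S(S(S(add(add(SZ, SZ), mul(Z, add(SZ, SZ)))))))))
  →26  S(S(S(S(S(S(add(S(add(Z, SZ)), mul(Z, add(SZ, SZ)))))))))
  →27  S(S(S(S(S(S(S(add(add(Z, SZ), mul(Z, add(SZ, SZ))))))))))
  →28  S(S(S(S(S(S(S(add(SZ, mul(Z, add(SZ, SZ))))))))))
  →29  S(S(S(S(S(S(S(S(add(Z, mul(Z, add(SZ, SZ)))))))))))
  →30  S(S(S(S(S(S(S(S(mul(Z, add(SZ, SZ))))))))))
  →31  S^8(Z)

Answer: YES — reaches normal form S^8(Z) in 31 ≤ 32 steps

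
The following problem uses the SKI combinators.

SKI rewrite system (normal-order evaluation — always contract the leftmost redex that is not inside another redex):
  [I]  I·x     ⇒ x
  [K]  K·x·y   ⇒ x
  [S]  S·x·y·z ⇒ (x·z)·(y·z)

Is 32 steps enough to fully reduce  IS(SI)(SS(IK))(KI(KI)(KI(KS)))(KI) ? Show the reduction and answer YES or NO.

Answer: YES — reaches normal form KI in 32 ≤ 32 steps

Working:
  start: IS(SI)(SS(IK))(KI(KI)(KI(KS)))(KI)
  step 1: S(SI)(SS(IK))(KI(KI)(KI(KS)))(KI)
  step 2: SI(KI(KI)(KI(KS)))(SS(IK)(KI(KI)(KI(KS))))(KI)
  step 3: I(SS(IK)(KI(KI)(KI(KS))))(KI(KI)(KI(KS))(SS(IK)(KI(KI)(KI(KS)))))(KI)
  step 4: SS(IK)(KI(KI)(KI(KS)))(KI(KI)(KI(KS))(SS(IK)(KI(KI)(KI(KS)))))(KI)
  step 5: S(KI(KI)(KI(KS)))(IK(KI(KI)(KI(KS))))(KI(KI)(KI(KS))(SS(IK)(KI(KI)(KI(KS)))))(KI)
  step 6: KI(KI)(KI(KS))(KI(KI)(KI(KS))(SS(IK)(KI(KI)(KI(KS)))))(IK(KI(KI)(KI(KS)))(KI(KI)(KI(KS))(SS(IK)(KI(KI)(KI(KS))))))(KI)
  step 7: I(KI(KS))(KI(KI)(KI(KS))(SS(IK)(KI(KI)(KI(KS)))))(IK(KI(KI)(KI(KS)))(KI(KI)(KI(KS))(SS(IK)(KI(KI)(KI(KS))))))(KI)
  step 8: KI(KS)(KI(KI)(KI(KS))(SS(IK)(KI(KI)(KI(KS)))))(IK(KI(KI)(KI(KS)))(KI(KI)(KI(KS))(SS(IK)(KI(KI)(KI(KS))))))(KI)
  step 9: I(KI(KI)(KI(KS))(SS(IK)(KI(KI)(KI(KS)))))(IK(KI(KI)(KI(KS)))(KI(KI)(KI(KS))(SS(IK)(KI(KI)(KI(KS))))))(KI)
  step 10: KI(KI)(KI(KS))(SS(IK)(KI(KI)(KI(KS))))(IK(KI(KI)(KI(KS)))(KI(KI)(KI(KS))(SS(IK)(KI(KI)(KI(KS))))))(KI)
  step 11: I(KI(KS))(SS(IK)(KI(KI)(KI(KS))))(IK(KI(KI)(KI(KS)))(KI(KI)(KI(KS))(SS(IK)(KI(KI)(KI(KS))))))(KI)
  step 12: KI(KS)(SS(IK)(KI(KI)(KI(KS))))(IK(KI(KI)(KI(KS)))(KI(KI)(KI(KS))(SS(IK)(KI(KI)(KI(KS))))))(KI)
  step 13: I(SS(IK)(KI(KI)(KI(KS))))(IK(KI(KI)(KI(KS)))(KI(KI)(KI(KS))(SS(IK)(KI(KI)(KI(KS))))))(KI)
  step 14: SS(IK)(KI(KI)(KI(KS)))(IK(KI(KI)(KI(KS)))(KI(KI)(KI(KS))(SS(IK)(KI(KI)(KI(KS))))))(KI)
  step 15: S(KI(KI)(KI(KS)))(IK(KI(KI)(KI(KS))))(IK(KI(KI)(KI(KS)))(KI(KI)(KI(KS))(SS(IK)(KI(KI)(KI(KS))))))(KI)
  step 16: KI(KI)(KI(KS))(IK(KI(KI)(KI(KS)))(KI(KI)(KI(KS))(SS(IK)(KI(KI)(KI(KS))))))(IK(KI(KI)(KI(KS)))(IK(KI(KI)(KI(KS)))(KI(KI)(KI(KS))(SS(IK)(KI(KI)(KI(KS)))))))(KI)
  step 17: I(KI(KS))(IK(KI(KI)(KI(KS)))(KI(KI)(KI(KS))(SS(IK)(KI(KI)(KI(KS))))))(IK(KI(KI)(KI(KS)))(IK(KI(KI)(KI(KS)))(KI(KI)(KI(KS))(SS(IK)(KI(KI)(KI(KS)))))))(KI)
  step 18: KI(KS)(IK(KI(KI)(KI(KS)))(KI(KI)(KI(KS))(SS(IK)(KI(KI)(KI(KS))))))(IK(KI(KI)(KI(KS)))(IK(KI(KI)(KI(KS)))(KI(KI)(KI(KS))(SS(IK)(KI(KI)(KI(KS)))))))(KI)
  step 19: I(IK(KI(KI)(KI(KS)))(KI(KI)(KI(KS))(SS(IK)(KI(KI)(KI(KS))))))(IK(KI(KI)(KI(KS)))(IK(KI(KI)(KI(KS)))(KI(KI)(KI(KS))(SS(IK)(KI(KI)(KI(KS)))))))(KI)
  step 20: IK(KI(KI)(KI(KS)))(KI(KI)(KI(KS))(SS(IK)(KI(KI)(KI(KS)))))(IK(KI(KI)(KI(KS)))(IK(KI(KI)(KI(KS)))(KI(KI)(KI(KS))(SS(IK)(KI(KI)(KI(KS)))))))(KI)
  step 21: K(KI(KI)(KI(KS)))(KI(KI)(KI(KS))(SS(IK)(KI(KI)(KI(KS)))))(IK(KI(KI)(KI(KS)))(IK(KI(KI)(KI(KS)))(KI(KI)(KI(KS))(SS(IK)(KI(KI)(KI(KS)))))))(KI)
  step 22: KI(KI)(KI(KS))(IK(KI(KI)(KI(KS)))(IK(KI(KI)(KI(KS)))(KI(KI)(KI(KS))(SS(IK)(KI(KI)(KI(KS)))))))(KI)
  step 23: I(KI(KS))(IK(KI(KI)(KI(KS)))(IK(KI(KI)(KI(KS)))(KI(KI)(KI(KS))(SS(IK)(KI(KI)(KI(KS)))))))(KI)
  step 24: KI(KS)(IK(KI(KI)(KI(KS)))(IK(KI(KI)(KI(KS)))(KI(KI)(KI(KS))(SS(IK)(KI(KI)(KI(KS)))))))(KI)
  step 25: I(IK(KI(KI)(KI(KS)))(IK(KI(KI)(KI(KS)))(KI(KI)(KI(KS))(SS(IK)(KI(KI)(KI(KS)))))))(KI)
  step 26: IK(KI(KI)(KI(KS)))(IK(KI(KI)(KI(KS)))(KI(KI)(KI(KS))(SS(IK)(KI(KI)(KI(KS))))))(KI)
  step 27: K(KI(KI)(KI(KS)))(IK(KI(KI)(KI(KS)))(KI(KI)(KI(KS))(SS(IK)(KI(KI)(KI(KS))))))(KI)
  step 28: KI(KI)(KI(KS))(KI)
  step 29: I(KI(KS))(KI)
  step 30: KI(KS)(KI)
  step 31: I(KI)
  step 32: KI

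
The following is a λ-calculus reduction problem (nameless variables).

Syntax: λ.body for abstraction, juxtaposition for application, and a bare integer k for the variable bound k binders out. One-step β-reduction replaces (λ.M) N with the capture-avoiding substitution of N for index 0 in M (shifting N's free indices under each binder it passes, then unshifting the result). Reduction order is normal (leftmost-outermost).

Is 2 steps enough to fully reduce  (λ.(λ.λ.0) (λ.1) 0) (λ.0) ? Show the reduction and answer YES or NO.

Answer: NO — after 2 steps the term is (λ.0) (λ.0), not yet normal

Reduction:
  start: (λ.(λ.λ.0) (λ.1) 0) (λ.0)
  [1] (λ.λ.0) (λ.λ.0) (λ.0)
  [2] (λ.0) (λ.0)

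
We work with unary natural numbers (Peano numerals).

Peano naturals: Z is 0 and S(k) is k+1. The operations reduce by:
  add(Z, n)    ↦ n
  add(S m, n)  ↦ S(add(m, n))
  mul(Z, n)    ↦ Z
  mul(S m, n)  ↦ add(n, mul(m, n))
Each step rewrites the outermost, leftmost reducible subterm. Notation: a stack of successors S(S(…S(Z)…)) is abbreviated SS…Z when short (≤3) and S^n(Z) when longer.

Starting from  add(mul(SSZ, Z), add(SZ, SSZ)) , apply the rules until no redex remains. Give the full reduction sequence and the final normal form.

Answer: normal form = SSSZ  (in 8 steps)

Derivation:
  start: add(mul(SSZ, Z), add(SZ, SSZ))
  [1] add(add(Z, mul(SZ, Z)), add(SZ, SSZ))
  [2] add(mul(SZ, Z), add(SZ, SSZ))
  [3] add(add(Z, mul(Z, Z)), add(SZ, SSZ))
  [4] add(mul(Z, Z), add(SZ, SSZ))
  [5] add(Z, add(SZ, SSZ))
  [6] add(SZ, SSZ)
  [7] S(add(Z, SSZ))
  [8] SSSZ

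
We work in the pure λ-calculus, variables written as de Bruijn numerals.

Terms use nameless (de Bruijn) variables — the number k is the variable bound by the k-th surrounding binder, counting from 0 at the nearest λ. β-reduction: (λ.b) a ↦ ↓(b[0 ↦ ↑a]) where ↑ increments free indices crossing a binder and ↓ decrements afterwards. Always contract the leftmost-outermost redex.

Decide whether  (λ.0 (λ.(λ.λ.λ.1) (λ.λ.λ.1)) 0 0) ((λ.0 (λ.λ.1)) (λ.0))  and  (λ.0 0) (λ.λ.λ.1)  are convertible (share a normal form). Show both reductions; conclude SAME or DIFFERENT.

Term A:
  start: (λ.0 (λ.(λ.λ.λ.1) (λ.λ.λ.1)) 0 0) ((λ.0 (λ.λ.1)) (λ.0))
  step 1: (λ.0 (λ.λ.1)) (λ.0) (λ.(λ.λ.λ.1) (λ.λ.λ.1)) ((λ.0 (λ.λ.1)) (λ.0)) ((λ.0 (λ.λ.1)) (λ.0))
  step 2: (λ.0) (λ.λ.1) (λ.(λ.λ.λ.1) (λ.λ.λ.1)) ((λ.0 (λ.λ.1)) (λ.0)) ((λ.0 (λ.λ.1)) (λ.0))
  step 3: (λ.λ.1) (λ.(λ.λ.λ.1) (λ.λ.λ.1)) ((λ.0 (λ.λ.1)) (λ.0)) ((λ.0 (λ.λ.1)) (λ.0))
  step 4: (λ.λ.(λ.λ.λ.1) (λ.λ.λ.1)) ((λ.0 (λ.λ.1)) (λ.0)) ((λ.0 (λ.λ.1)) (λ.0))
  step 5: (λ.(λ.λ.λ.1) (λ.λ.λ.1)) ((λ.0 (λ.λ.1)) (λ.0))
  step 6: (λ.λ.λ.1) (λ.λ.λ.1)
  step 7: λ.λ.1

Term B:
  start: (λ.0 0) (λ.λ.λ.1)
  step 1: (λ.λ.λ.1) (λ.λ.λ.1)
  step 2: λ.λ.1

Answer: SAME — A ⇓ λ.λ.1, B ⇓ λ.λ.1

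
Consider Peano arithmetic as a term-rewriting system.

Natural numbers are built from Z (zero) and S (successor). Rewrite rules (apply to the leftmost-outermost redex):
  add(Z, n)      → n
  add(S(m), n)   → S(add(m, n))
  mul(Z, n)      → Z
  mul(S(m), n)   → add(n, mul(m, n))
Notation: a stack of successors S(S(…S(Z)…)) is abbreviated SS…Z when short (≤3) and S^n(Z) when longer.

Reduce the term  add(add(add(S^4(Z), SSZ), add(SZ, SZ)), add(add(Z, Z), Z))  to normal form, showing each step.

  start: add(add(add(S^4(Z), SSZ), add(SZ, SZ)), add(add(Z, Z), Z))
  [1] add(add(S(add(SSSZ, SSZ)), add(SZ, SZ)), add(add(Z, Z), Z))
  [2] add(S(add(add(SSSZ, SSZ), add(SZ, SZ))), add(add(Z, Z), Z))
  [3] S(add(add(add(SSSZ, SSZ), add(SZ, SZ)), add(add(Z, Z), Z)))
  [4] S(add(add(S(add(SSZ, SSZ)), add(SZ, SZ)), add(add(Z, Z), Z)))
  [5] S(add(S(add(add(SSZ, SSZ), add(SZ, SZ))), add(add(Z, Z), Z)))
  [6] S(S(add(add(add(SSZ, SSZ), add(SZ, SZ)), add(add(Z, Z), Z))))
  [7] S(S(add(add(S(add(SZ, SSZ)), add(SZ, SZ)), add(add(Z, Z), Z))))
  [8] S(S(add(S(add(add(SZ, SSZ), add(SZ, SZ))), add(add(Z, Z), Z))))
  [9] S(S(S(add(add(add(SZ, SSZ), add(SZ, SZ)), add(add(Z, Z), Z)))))
  [10] S(S(S(add(add(S(add(Z, SSZ)), add(SZ, SZ)), add(add(Z, Z), Z)))))
  [11] S(S(S(add(S(add(add(Z, SSZ), add(SZ, SZ))), add(add(Z, Z), Z)))))
  [12] S(S(S(S(add(add(add(Z, SSZ), add(SZ, SZ)), add(add(Z, Z), Z))))))
  [13] S(S(S(S(add(add(SSZ, add(SZ, SZ)), add(add(Z, Z), Z))))))
  [14] S(S(S(S(add(S(add(SZ, add(SZ, SZ))), add(add(Z, Z), Z))))))
  [15] S(S(S(S(S(add(add(SZ, add(SZ, SZ)), add(add(Z, Z), Z)))))))
  [16] S(S(S(S(S(add(S(add(Z, add(SZ, SZ))), add(add(Z, Z), Z)))))))
  [17] S(S(S(S(S(S(add(add(Z, add(SZ, SZ)), add(add(Z, Z), Z))))))))
  [18] S(S(S(S(S(S(add(add(SZ, SZ), add(add(Z, Z), Z))))))))
  [19] S(S(S(S(S(S(add(S(add(Z, SZ)), add(add(Z, Z), Z))))))))
  [20] S(S(S(S(S(S(S(add(add(Z, SZ), add(add(Z, Z), Z)))))))))
  [21] S(S(S(S(S(S(S(add(SZ, add(add(Z, Z), Z)))))))))
  [22] S(S(S(S(S(S(S(S(add(Z, add(add(Z, Z), Z))))))))))
  [23] S(S(S(S(S(S(S(S(add(add(Z, Z), Z)))))))))
  [24] S(S(S(S(S(S(S(S(add(Z, Z)))))))))
  [25] S^8(Z)

Answer: normal form = S^8(Z)  (in 25 steps)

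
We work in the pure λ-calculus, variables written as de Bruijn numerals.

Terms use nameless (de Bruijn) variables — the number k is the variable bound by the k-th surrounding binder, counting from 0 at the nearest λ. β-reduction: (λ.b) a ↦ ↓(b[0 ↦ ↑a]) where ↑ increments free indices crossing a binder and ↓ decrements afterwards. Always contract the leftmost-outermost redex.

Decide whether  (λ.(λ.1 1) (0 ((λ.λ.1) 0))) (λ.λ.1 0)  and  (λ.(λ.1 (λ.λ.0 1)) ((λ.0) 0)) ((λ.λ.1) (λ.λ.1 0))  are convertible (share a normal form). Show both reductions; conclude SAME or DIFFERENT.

Term A:
  start: (λ.(λ.1 1) (0 ((λ.λ.1) 0))) (λ.λ.1 0)
  [1] (λ.(λ.λ.1 0) (λ.λ.1 0)) ((λ.λ.1 0) ((λ.λ.1) (λ.λ.1 0)))
  [2] (λ.λ.1 0) (λ.λ.1 0)
  [3] λ.(λ.λ.1 0) 0
  [4] λ.λ.1 0

Term B:
  start: (λ.(λ.1 (λ.λ.0 1)) ((λ.0) 0)) ((λ.λ.1) (λ.λ.1 0))
  [1] (λ.(λ.λ.1) (λ.λ.1 0) (λ.λ.0 1)) ((λ.0) ((λ.λ.1) (λ.λ.1 0)))
  [2] (λ.λ.1) (λ.λ.1 0) (λ.λ.0 1)
  [3] (λ.λ.λ.1 0) (λ.λ.0 1)
  [4] λ.λ.1 0

Answer: SAME — A ⇓ λ.λ.1 0, B ⇓ λ.λ.1 0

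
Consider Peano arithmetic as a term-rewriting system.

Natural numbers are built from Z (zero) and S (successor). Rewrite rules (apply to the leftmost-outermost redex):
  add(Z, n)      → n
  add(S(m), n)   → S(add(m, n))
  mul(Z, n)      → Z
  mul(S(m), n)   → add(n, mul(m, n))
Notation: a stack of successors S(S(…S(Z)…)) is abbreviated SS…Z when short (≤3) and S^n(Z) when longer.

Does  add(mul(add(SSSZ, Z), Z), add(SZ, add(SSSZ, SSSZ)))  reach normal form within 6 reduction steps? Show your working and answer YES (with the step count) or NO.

Answer: NO — after 6 steps the term is add(mul(add(SZ, Z), Z), add(SZ, add(SSSZ, SSSZ))), not yet normal

Reduction:
  start: add(mul(add(SSSZ, Z), Z), add(SZ, add(SSSZ, SSSZ)))
  step 1: add(mul(S(add(SSZ, Z)), Z), add(SZ, add(SSSZ, SSSZ)))
  step 2: add(add(Z, mul(add(SSZ, Z), Z)), add(SZ, add(SSSZ, SSSZ)))
  step 3: add(mul(add(SSZ, Z), Z), add(SZ, add(SSSZ, SSSZ)))
  step 4: add(mul(S(add(SZ, Z)), Z), add(SZ, add(SSSZ, SSSZ)))
  step 5: add(add(Z, mul(add(SZ, Z), Z)), add(SZ, add(SSSZ, SSSZ)))
  step 6: add(mul(add(SZ, Z), Z), add(SZ, add(SSSZ, SSSZ)))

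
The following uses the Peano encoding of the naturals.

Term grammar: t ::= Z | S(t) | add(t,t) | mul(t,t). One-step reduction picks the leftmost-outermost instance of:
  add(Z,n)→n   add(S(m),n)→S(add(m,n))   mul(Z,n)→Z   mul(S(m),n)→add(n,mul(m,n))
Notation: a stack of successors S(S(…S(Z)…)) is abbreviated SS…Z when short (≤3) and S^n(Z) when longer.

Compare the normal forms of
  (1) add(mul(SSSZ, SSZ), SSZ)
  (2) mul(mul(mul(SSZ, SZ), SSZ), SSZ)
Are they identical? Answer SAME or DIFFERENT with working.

Term A:
  start: add(mul(SSSZ, SSZ), SSZ)
  →1  add(add(SSZ, mul(SSZ, SSZ)), SSZ)
  →2  add(S(add(SZ, mul(SSZ, SSZ))), SSZ)
  →3  S(add(add(SZ, mul(SSZ, SSZ)), SSZ))
  →4  S(add(S(add(Z, mul(SSZ, SSZ))), SSZ))
  →5  S(S(add(add(Z, mul(SSZ, SSZ)), SSZ)))
  →6  S(S(add(mul(SSZ, SSZ), SSZ)))
  →7  S(S(add(add(SSZ, mul(SZ, SSZ)), SSZ)))
  →8  S(S(add(S(add(SZ, mul(SZ, SSZ))), SSZ)))
  →9  S(S(S(add(add(SZ, mul(SZ, SSZ)), SSZ))))
  →10  S(S(S(add(S(add(Z, mul(SZ, SSZ))), SSZ))))
  →11  S(S(S(S(add(add(Z, mul(SZ, SSZ)), SSZ)))))
  →12  S(S(S(S(add(mul(SZ, SSZ), SSZ)))))
  →13  S(S(S(S(add(add(SSZ, mul(Z, SSZ)), SSZ)))))
  →14  S(S(S(S(add(S(add(SZ, mul(Z, SSZ))), SSZ)))))
  →15  S(S(S(S(S(add(add(SZ, mul(Z, SSZ)), SSZ))))))
  →16  S(S(S(S(S(add(S(add(Z, mul(Z, SSZ))), SSZ))))))
  →17  S(S(S(S(S(S(add(add(Z, mul(Z, SSZ)), SSZ)))))))
  →18  S(S(S(S(S(S(add(mul(Z, SSZ), SSZ)))))))
  →19  S(S(S(S(S(S(add(Z, SSZ)))))))
  →20  S^8(Z)

Term B:
  start: mul(mul(mul(SSZ, SZ), SSZ), SSZ)
  →1  mul(mul(add(SZ, mul(SZ, SZ)), SSZ), SSZ)
  →2  mul(mul(S(add(Z, mul(SZ, SZ))), SSZ), SSZ)
  →3  mul(add(SSZ, mul(add(Z, mul(SZ, SZ)), SSZ)), SSZ)
  →4  mul(S(add(SZ, mul(add(Z, mul(SZ, SZ)), SSZ))), SSZ)
  →5  add(SSZ, mul(add(SZ, mul(add(Z, mul(SZ, SZ)), SSZ)), SSZ))
  →6  S(add(SZ, mul(add(SZ, mul(add(Z, mul(SZ, SZ)), SSZ)), SSZ)))
  →7  S(S(add(Z, mul(add(SZ, mul(add(Z, mul(SZ, SZ)), SSZ)), SSZ))))
  →8  S(S(mul(add(SZ, mul(add(Z, mul(SZ, SZ)), SSZ)), SSZ)))
  →9  S(S(mul(S(add(Z, mul(add(Z, mul(SZ, SZ)), SSZ))), SSZ)))
  →10  S(S(add(SSZ, mul(add(Z, mul(add(Z, mul(SZ, SZ)), SSZ)), SSZ))))
  →11  S(S(S(add(SZ, mul(add(Z, mul(add(Z, mul(SZ, SZ)), SSZ)), SSZ)))))
  →12  S(S(S(S(add(Z, mul(add(Z, mul(add(Z, mul(SZ, SZ)), SSZ)), SSZ))))))
  →13  S(S(S(S(mul(add(Z, mul(add(Z, mul(SZ, SZ)), SSZ)), SSZ)))))
  →14  S(S(S(S(mul(mul(add(Z, mul(SZ, SZ)), SSZ), SSZ)))))
  →15  S(S(S(S(mul(mul(mul(SZ, SZ), SSZ), SSZ)))))
  →16  S(S(S(S(mul(mul(add(SZ, mul(Z, SZ)), SSZ), SSZ)))))
  →17  S(S(S(S(mul(mul(S(add(Z, mul(Z, SZ))), SSZ), SSZ)))))
  →18  S(S(S(S(mul(add(SSZ, mul(add(Z, mul(Z, SZ)), SSZ)), SSZ)))))
  →19  S(S(S(S(mul(S(add(SZ, mul(add(Z, mul(Z, SZ)), SSZ))), SSZ)))))
  →20  S(S(S(S(add(SSZ, mul(add(SZ, mul(add(Z, mul(Z, SZ)), SSZ)), SSZ))))))
  →21  S(S(S(S(S(add(SZ, mul(add(SZ, mul(add(Z, mul(Z, SZ)), SSZ)), SSZ)))))))
  →22  S(S(S(S(S(S(add(Z, mul(add(SZ, mul(add(Z, mul(Z, SZ)), SSZ)), SSZ))))))))
  →23  S(S(S(S(S(S(mul(add(SZ, mul(add(Z, mul(Z, SZ)), SSZ)), SSZ)))))))
  →24  S(S(S(S(S(S(mul(S(add(Z, mul(add(Z, mul(Z, SZ)), SSZ))), SSZ)))))))
  →25  S(S(S(S(S(S(add(SSZ, mul(add(Z, mul(add(Z, mul(Z, SZ)), SSZ)), SSZ))))))))
  →26  S(S(S(S(S(S(S(add(SZ, mul(add(Z, mul(add(Z, mul(Z, SZ)), SSZ)), SSZ)))))))))
  →27  S(S(S(S(S(S(S(S(add(Z, mul(add(Z, mul(add(Z, mul(Z, SZ)), SSZ)), SSZ))))))))))
  →28  S(S(S(S(S(S(S(S(mul(add(Z, mul(add(Z, mul(Z, SZ)), SSZ)), SSZ)))))))))
  →29  S(S(S(S(S(S(S(S(mul(mul(add(Z, mul(Z, SZ)), SSZ), SSZ)))))))))
  →30  S(S(S(S(S(S(S(S(mul(mul(mul(Z, SZ), SSZ), SSZ)))))))))
  →31  S(S(S(S(S(S(S(S(mul(mul(Z, SSZ), SSZ)))))))))
  →32  S(S(S(S(S(S(S(S(mul(Z, SSZ)))))))))
  →33  S^8(Z)

Answer: SAME — A ⇓ S^8(Z), B ⇓ S^8(Z)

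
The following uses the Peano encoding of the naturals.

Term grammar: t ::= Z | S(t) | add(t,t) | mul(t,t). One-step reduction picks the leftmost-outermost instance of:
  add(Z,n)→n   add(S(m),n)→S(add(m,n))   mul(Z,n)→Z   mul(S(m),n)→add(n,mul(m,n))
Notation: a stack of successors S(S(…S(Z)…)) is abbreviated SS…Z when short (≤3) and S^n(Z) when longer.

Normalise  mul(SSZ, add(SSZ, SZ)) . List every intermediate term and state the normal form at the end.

Answer: normal form = S^6(Z)  (in 17 steps)

Derivation:
  start: mul(SSZ, add(SSZ, SZ))
  [1] add(add(SSZ, SZ), mul(SZ, add(SSZ, SZ)))
  [2] add(S(add(SZ, SZ)), mul(SZ, add(SSZ, SZ)))
  [3] S(add(add(SZ, SZ), mul(SZ, add(SSZ, SZ))))
  [4] S(add(S(add(Z, SZ)), mul(SZ, add(SSZ, SZ))))
  [5] S(S(add(add(Z, SZ), mul(SZ, add(SSZ, SZ)))))
  [6] S(S(add(SZ, mul(SZ, add(SSZ, SZ)))))
  [7] S(S(S(add(Z, mul(SZ, add(SSZ, SZ))))))
  [8] S(S(S(mul(SZ, add(SSZ, SZ)))))
  [9] S(S(S(add(add(SSZ, SZ), mul(Z, add(SSZ, SZ))))))
  [10] S(S(S(add(S(add(SZ, SZ)), mul(Z, add(SSZ, SZ))))))
  [11] S(S(S(S(add(add(SZ, SZ), mul(Z, add(SSZ, SZ)))))))
  [12] S(S(S(S(add(S(add(Z, SZ)), mul(Z, add(SSZ, SZ)))))))
  [13] S(S(S(S(S(add(add(Z, SZ), mul(Z, add(SSZ, SZ))))))))
  [14] S(S(S(S(S(add(SZ, mul(Z, add(SSZ, SZ))))))))
  [15] S(S(S(S(S(S(add(Z, mul(Z, add(SSZ, SZ)))))))))
  [16] S(S(S(S(S(S(mul(Z, add(SSZ, SZ))))))))
  [17] S^6(Z)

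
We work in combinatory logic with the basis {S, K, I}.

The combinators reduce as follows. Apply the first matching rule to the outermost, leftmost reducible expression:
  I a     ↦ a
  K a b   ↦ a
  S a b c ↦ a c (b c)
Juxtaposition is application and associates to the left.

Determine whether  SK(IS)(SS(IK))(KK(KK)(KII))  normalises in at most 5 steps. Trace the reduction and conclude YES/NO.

Answer: NO — after 5 steps the term is S(KI)(IK(KK(KK)(KII))), not yet normal

Working:
  start: SK(IS)(SS(IK))(KK(KK)(KII))
  step 1: K(SS(IK))(IS(SS(IK)))(KK(KK)(KII))
  step 2: SS(IK)(KK(KK)(KII))
  step 3: S(KK(KK)(KII))(IK(KK(KK)(KII)))
  step 4: S(K(KII))(IK(KK(KK)(KII)))
  step 5: S(KI)(IK(KK(KK)(KII)))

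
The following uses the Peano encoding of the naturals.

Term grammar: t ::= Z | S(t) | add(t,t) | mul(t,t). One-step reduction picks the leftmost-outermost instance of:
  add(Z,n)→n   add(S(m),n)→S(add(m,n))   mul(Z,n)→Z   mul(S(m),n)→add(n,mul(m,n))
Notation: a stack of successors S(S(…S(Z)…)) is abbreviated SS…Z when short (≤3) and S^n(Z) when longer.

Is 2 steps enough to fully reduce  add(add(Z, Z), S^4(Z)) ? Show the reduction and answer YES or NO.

  start: add(add(Z, Z), S^4(Z))
  [1] add(Z, S^4(Z))
  [2] S^4(Z)

Answer: YES — reaches normal form S^4(Z) in 2 ≤ 2 steps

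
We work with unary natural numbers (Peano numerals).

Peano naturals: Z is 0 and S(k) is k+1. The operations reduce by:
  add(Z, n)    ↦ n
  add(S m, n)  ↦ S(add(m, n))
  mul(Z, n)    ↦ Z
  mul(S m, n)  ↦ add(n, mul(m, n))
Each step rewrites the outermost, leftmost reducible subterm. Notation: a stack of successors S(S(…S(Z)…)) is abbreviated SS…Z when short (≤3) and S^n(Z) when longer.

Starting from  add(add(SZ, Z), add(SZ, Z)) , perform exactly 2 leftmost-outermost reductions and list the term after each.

  start: add(add(SZ, Z), add(SZ, Z))
  [1] add(S(add(Z, Z)), add(SZ, Z))
  [2] S(add(add(Z, Z), add(SZ, Z)))

Answer: after 2 steps: S(add(add(Z, Z), add(SZ, Z)))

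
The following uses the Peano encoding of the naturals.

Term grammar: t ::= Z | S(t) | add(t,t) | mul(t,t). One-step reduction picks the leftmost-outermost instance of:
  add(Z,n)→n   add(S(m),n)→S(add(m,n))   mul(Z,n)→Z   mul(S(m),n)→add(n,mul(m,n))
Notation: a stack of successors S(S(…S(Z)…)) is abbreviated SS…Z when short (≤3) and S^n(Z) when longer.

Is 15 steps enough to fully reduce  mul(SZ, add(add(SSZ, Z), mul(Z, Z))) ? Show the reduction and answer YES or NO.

  start: mul(SZ, add(add(SSZ, Z), mul(Z, Z)))
  →1  add(add(add(SSZ, Z), mul(Z, Z)), mul(Z, add(add(SSZ, Z), mul(Z, Z))))
  →2  add(add(S(add(SZ, Z)), mul(Z, Z)), mul(Z, add(add(SSZ, Z), mul(Z, Z))))
  →3  add(S(add(add(SZ, Z), mul(Z, Z))), mul(Z, add(add(SSZ, Z), mul(Z, Z))))
  →4  S(add(add(add(SZ, Z), mul(Z, Z)), mul(Z, add(add(SSZ, Z), mul(Z, Z)))))
  →5  S(add(add(S(add(Z, Z)), mul(Z, Z)), mul(Z, add(add(SSZ, Z), mul(Z, Z)))))
  →6  S(add(S(add(add(Z, Z), mul(Z, Z))), mul(Z, add(add(SSZ, Z), mul(Z, Z)))))
  →7  S(S(add(add(add(Z, Z), mul(Z, Z)), mul(Z, add(add(SSZ, Z), mul(Z, Z))))))
  →8  S(S(add(add(Z, mul(Z, Z)), mul(Z, add(add(SSZ, Z), mul(Z, Z))))))
  →9  S(S(add(mul(Z, Z), mul(Z, add(add(SSZ, Z), mul(Z, Z))))))
  →10  S(S(add(Z, mul(Z, add(add(SSZ, Z), mul(Z, Z))))))
  →11  S(S(mul(Z, add(add(SSZ, Z), mul(Z, Z)))))
  →12  SSZ

Answer: YES — reaches normal form SSZ in 12 ≤ 15 steps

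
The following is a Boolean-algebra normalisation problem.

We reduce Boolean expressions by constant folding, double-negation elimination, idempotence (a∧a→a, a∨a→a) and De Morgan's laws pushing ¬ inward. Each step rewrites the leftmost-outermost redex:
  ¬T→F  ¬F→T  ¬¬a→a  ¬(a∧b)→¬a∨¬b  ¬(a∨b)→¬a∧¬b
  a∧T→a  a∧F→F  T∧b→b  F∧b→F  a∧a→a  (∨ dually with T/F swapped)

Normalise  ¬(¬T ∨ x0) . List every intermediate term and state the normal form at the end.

  start: ¬(¬T ∨ x0)
  step 1: ¬¬T ∧ ¬x0
  step 2: T ∧ ¬x0
  step 3: ¬x0

Answer: normal form = ¬x0  (in 3 steps)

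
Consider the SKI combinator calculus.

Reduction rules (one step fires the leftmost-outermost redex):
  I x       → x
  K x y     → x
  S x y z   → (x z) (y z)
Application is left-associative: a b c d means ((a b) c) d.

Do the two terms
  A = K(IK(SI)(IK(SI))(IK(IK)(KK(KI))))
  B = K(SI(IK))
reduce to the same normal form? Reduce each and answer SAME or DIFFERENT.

Term A:
  start: K(IK(SI)(IK(SI))(IK(IK)(KK(KI))))
  [1] K(K(SI)(IK(SI))(IK(IK)(KK(KI))))
  [2] K(SI(IK(IK)(KK(KI))))
  [3] K(SI(K(IK)(KK(KI))))
  [4] K(SI(IK))
  [5] K(SIK)

Term B:
  start: K(SI(IK))
  [1] K(SIK)

Answer: SAME — A ⇓ K(SIK), B ⇓ K(SIK)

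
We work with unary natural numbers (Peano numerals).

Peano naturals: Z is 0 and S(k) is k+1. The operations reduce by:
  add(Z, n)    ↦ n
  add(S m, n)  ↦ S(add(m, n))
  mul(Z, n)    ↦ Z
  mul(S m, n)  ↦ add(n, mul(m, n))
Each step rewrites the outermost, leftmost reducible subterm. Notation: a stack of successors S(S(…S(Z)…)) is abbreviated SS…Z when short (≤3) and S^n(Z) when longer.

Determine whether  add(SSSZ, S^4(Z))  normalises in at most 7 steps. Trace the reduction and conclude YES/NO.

  start: add(SSSZ, S^4(Z))
  step 1: S(add(SSZ, S^4(Z)))
  step 2: S(S(add(SZ, S^4(Z))))
  step 3: S(S(S(add(Z, S^4(Z)))))
  step 4: S^7(Z)

Answer: YES — reaches normal form S^7(Z) in 4 ≤ 7 steps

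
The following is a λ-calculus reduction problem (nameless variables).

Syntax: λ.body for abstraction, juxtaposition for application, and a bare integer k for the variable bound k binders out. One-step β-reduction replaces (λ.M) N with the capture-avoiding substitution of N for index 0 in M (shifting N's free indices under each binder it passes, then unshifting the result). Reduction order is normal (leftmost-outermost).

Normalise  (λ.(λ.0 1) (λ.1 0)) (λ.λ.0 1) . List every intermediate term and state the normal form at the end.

  start: (λ.(λ.0 1) (λ.1 0)) (λ.λ.0 1)
  →1  (λ.0 (λ.λ.0 1)) (λ.(λ.λ.0 1) 0)
  →2  (λ.(λ.λ.0 1) 0) (λ.λ.0 1)
  →3  (λ.λ.0 1) (λ.λ.0 1)
  →4  λ.0 (λ.λ.0 1)

Answer: normal form = λ.0 (λ.λ.0 1)  (in 4 steps)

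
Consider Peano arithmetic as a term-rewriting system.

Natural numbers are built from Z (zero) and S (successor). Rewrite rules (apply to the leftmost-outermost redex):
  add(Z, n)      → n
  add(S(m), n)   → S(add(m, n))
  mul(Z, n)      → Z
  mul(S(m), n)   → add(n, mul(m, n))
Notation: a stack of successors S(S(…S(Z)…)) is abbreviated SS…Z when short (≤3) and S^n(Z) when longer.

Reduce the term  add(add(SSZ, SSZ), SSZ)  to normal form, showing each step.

Answer: normal form = S^6(Z)  (in 8 steps)

Working:
  start: add(add(SSZ, SSZ), SSZ)
  step 1: add(S(add(SZ, SSZ)), SSZ)
  step 2: S(add(add(SZ, SSZ), SSZ))
  step 3: S(add(S(add(Z, SSZ)), SSZ))
  step 4: S(S(add(add(Z, SSZ), SSZ)))
  step 5: S(S(add(SSZ, SSZ)))
  step 6: S(S(S(add(SZ, SSZ))))
  step 7: S(S(S(S(add(Z, SSZ)))))
  step 8: S^6(Z)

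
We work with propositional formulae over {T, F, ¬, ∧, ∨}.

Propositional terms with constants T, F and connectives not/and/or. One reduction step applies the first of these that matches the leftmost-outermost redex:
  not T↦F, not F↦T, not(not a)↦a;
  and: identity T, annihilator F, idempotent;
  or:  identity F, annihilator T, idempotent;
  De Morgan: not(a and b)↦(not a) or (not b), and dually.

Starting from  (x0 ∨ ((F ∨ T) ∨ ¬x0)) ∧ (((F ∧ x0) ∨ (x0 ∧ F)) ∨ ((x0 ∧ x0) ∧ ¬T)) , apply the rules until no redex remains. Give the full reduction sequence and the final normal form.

  start: (x0 ∨ ((F ∨ T) ∨ ¬x0)) ∧ (((F ∧ x0) ∨ (x0 ∧ F)) ∨ ((x0 ∧ x0) ∧ ¬T))
  [1] (x0 ∨ (T ∨ ¬x0)) ∧ (((F ∧ x0) ∨ (x0 ∧ F)) ∨ ((x0 ∧ x0) ∧ ¬T))
  [2] (x0 ∨ T) ∧ (((F ∧ x0) ∨ (x0 ∧ F)) ∨ ((x0 ∧ x0) ∧ ¬T))
  [3] T ∧ (((F ∧ x0) ∨ (x0 ∧ F)) ∨ ((x0 ∧ x0) ∧ ¬T))
  [4] ((F ∧ x0) ∨ (x0 ∧ F)) ∨ ((x0 ∧ x0) ∧ ¬T)
  [5] (F ∨ (x0 ∧ F)) ∨ ((x0 ∧ x0) ∧ ¬T)
  [6] (x0 ∧ F) ∨ ((x0 ∧ x0) ∧ ¬T)
  [7] F ∨ ((x0 ∧ x0) ∧ ¬T)
  [8] (x0 ∧ x0) ∧ ¬T
  [9] x0 ∧ ¬T
  [10] x0 ∧ F
  [11] F

Answer: normal form = F  (in 11 steps)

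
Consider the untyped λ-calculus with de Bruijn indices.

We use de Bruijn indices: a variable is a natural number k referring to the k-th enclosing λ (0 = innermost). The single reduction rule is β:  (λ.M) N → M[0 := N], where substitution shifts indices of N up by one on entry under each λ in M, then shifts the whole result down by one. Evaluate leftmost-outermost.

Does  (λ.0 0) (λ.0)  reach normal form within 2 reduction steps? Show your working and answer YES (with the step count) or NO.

  start: (λ.0 0) (λ.0)
  step 1: (λ.0) (λ.0)
  step 2: λ.0

Answer: YES — reaches normal form λ.0 in 2 ≤ 2 steps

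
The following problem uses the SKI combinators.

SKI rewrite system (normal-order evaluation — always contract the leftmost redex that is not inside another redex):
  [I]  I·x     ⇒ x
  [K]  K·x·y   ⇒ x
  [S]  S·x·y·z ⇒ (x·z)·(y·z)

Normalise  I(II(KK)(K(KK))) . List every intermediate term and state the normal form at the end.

Answer: normal form = K  (in 4 steps)

Working:
  start: I(II(KK)(K(KK)))
  [1] II(KK)(K(KK))
  [2] I(KK)(K(KK))
  [3] KK(K(KK))
  [4] K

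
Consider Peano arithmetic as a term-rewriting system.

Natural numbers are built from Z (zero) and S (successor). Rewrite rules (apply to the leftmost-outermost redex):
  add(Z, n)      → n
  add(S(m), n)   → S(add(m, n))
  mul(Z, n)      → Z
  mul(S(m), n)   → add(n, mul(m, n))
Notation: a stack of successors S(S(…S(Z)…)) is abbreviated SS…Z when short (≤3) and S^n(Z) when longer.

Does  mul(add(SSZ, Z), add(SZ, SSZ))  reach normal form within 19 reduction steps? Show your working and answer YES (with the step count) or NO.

Answer: YES — reaches normal form S^6(Z) in 18 ≤ 19 steps

Reduction:
  start: mul(add(SSZ, Z), add(SZ, SSZ))
  →1  mul(S(add(SZ, Z)), add(SZ, SSZ))
  →2  add(add(SZ, SSZ), mul(add(SZ, Z), add(SZ, SSZ)))
  →3  add(S(add(Z, SSZ)), mul(add(SZ, Z), add(SZ, SSZ)))
  →4  S(add(add(Z, SSZ), mul(add(SZ, Z), add(SZ, SSZ))))
  →5  S(add(SSZ, mul(add(SZ, Z), add(SZ, SSZ))))
  →6  S(S(add(SZ, mul(add(SZ, Z), add(SZ, SSZ)))))
  →7  S(S(S(add(Z, mul(add(SZ, Z), add(SZ, SSZ))))))
  →8  S(S(S(mul(add(SZ, Z), add(SZ, SSZ)))))
  →9  S(S(S(mul(S(add(Z, Z)), add(SZ, SSZ)))))
  →10  S(S(S(add(add(SZ, SSZ), mul(add(Z, Z), add(SZ, SSZ))))))
  →11  S(S(S(add(S(add(Z, SSZ)), mul(add(Z, Z), add(SZ, SSZ))))))
  →12  S(S(S(S(add(add(Z, SSZ), mul(add(Z, Z), add(SZ, SSZ)))))))
  →13  S(S(S(S(add(SSZ, mul(add(Z, Z), add(SZ, SSZ)))))))
  →14  S(S(S(S(S(add(SZ, mul(add(Z, Z), add(SZ, SSZ))))))))
  →15  S(S(S(S(S(S(add(Z, mul(add(Z, Z), add(SZ, SSZ)))))))))
  →16  S(S(S(S(S(S(mul(add(Z, Z), add(SZ, SSZ))))))))
  →17  S(S(S(S(S(S(mul(Z, add(SZ, SSZ))))))))
  →18  S^6(Z)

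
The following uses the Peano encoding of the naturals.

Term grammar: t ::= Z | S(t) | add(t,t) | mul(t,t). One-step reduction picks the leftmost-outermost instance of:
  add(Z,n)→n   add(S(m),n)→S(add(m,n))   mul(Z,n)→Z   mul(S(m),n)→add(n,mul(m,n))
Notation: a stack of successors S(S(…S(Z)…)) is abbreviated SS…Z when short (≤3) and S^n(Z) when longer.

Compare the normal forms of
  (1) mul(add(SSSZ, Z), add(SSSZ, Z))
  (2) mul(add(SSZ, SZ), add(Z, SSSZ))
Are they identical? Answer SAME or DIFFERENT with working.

Answer: SAME — A ⇓ S^9(Z), B ⇓ S^9(Z)

Derivation:
Term A:
  start: mul(add(SSSZ, Z), add(SSSZ, Z))
  →1  mul(S(add(SSZ, Z)), add(SSSZ, Z))
  →2  add(add(SSSZ, Z), mul(add(SSZ, Z), add(SSSZ, Z)))
  →3  add(S(add(SSZ, Z)), mul(add(SSZ, Z), add(SSSZ, Z)))
  →4  S(add(add(SSZ, Z), mul(add(SSZ, Z), add(SSSZ, Z))))
  →5  S(add(S(add(SZ, Z)), mul(add(SSZ, Z), add(SSSZ, Z))))
  →6  S(S(add(add(SZ, Z), mul(add(SSZ, Z), add(SSSZ, Z)))))
  →7  S(S(add(S(add(Z, Z)), mul(add(SSZ, Z), add(SSSZ, Z)))))
  →8  S(S(S(add(add(Z, Z), mul(add(SSZ, Z), add(SSSZ, Z))))))
  →9  S(S(S(add(Z, mul(add(SSZ, Z), add(SSSZ, Z))))))
  →10  S(S(S(mul(add(SSZ, Z), add(SSSZ, Z)))))
  →11  S(S(S(mul(S(add(SZ, Z)), add(SSSZ, Z)))))
  →12  S(S(S(add(add(SSSZ, Z), mul(add(SZ, Z), add(SSSZ, Z))))))
  →13  S(S(S(add(S(add(SSZ, Z)), mul(add(SZ, Z), add(SSSZ, Z))))))
  →14  S(S(S(S(add(add(SSZ, Z), mul(add(SZ, Z), add(SSSZ, Z)))))))
  →15  S(S(S(S(add(S(add(SZ, Z)), mul(add(SZ, Z), add(SSSZ, Z)))))))
  →16  S(S(S(S(S(add(add(SZ, Z), mul(add(SZ, Z), add(SSSZ, Z))))))))
  →17  S(S(S(S(S(add(S(add(Z, Z)), mul(add(SZ, Z), add(SSSZ, Z))))))))
  →18  S(S(S(S(S(S(add(add(Z, Z), mul(add(SZ, Z), add(SSSZ, Z)))))))))
  →19  S(S(S(S(S(S(add(Z, mul(add(SZ, Z), add(SSSZ, Z)))))))))
  →20  S(S(S(S(S(S(mul(add(SZ, Z), add(SSSZ, Z))))))))
  →21  S(S(S(S(S(S(mul(S(add(Z, Z)), add(SSSZ, Z))))))))
  →22  S(S(S(S(S(S(add(add(SSSZ, Z), mul(add(Z, Z), add(SSSZ, Z)))))))))
  →23  S(S(S(S(S(S(add(S(add(SSZ, Z)), mul(add(Z, Z), add(SSSZ, Z)))))))))
  →24  S(S(S(S(S(S(S(add(add(SSZ, Z), mul(add(Z, Z), add(SSSZ, Z))))))))))
  →25  S(S(S(S(S(S(S(add(S(add(SZ, Z)), mul(add(Z, Z), add(SSSZ, Z))))))))))
  →26  S(S(S(S(S(S(S(S(add(add(SZ, Z), mul(add(Z, Z), add(SSSZ, Z)))))))))))
  →27  S(S(S(S(S(S(S(S(add(S(add(Z, Z)), mul(add(Z, Z), add(SSSZ, Z)))))))))))
  →28  S(S(S(S(S(S(S(S(S(add(add(Z, Z), mul(add(Z, Z), add(SSSZ, Z))))))))))))
  →29  S(S(S(S(S(S(S(S(S(add(Z, mul(add(Z, Z), add(SSSZ, Z))))))))))))
  →30  S(S(S(S(S(S(S(S(S(mul(add(Z, Z), add(SSSZ, Z)))))))))))
  →31  S(S(S(S(S(S(S(S(S(mul(Z, add(SSSZ, Z)))))))))))
  →32  S^9(Z)

Term B:
  start: mul(add(SSZ, SZ), add(Z, SSSZ))
  →1  mul(S(add(SZ, SZ)), add(Z, SSSZ))
  →2  add(add(Z, SSSZ), mul(add(SZ, SZ), add(Z, SSSZ)))
  →3  add(SSSZ, mul(add(SZ, SZ), add(Z, SSSZ)))
  →4  S(add(SSZ, mul(add(SZ, SZ), add(Z, SSSZ))))
  →5  S(S(add(SZ, mul(add(SZ, SZ), add(Z, SSSZ)))))
  →6  S(S(S(add(Z, mul(add(SZ, SZ), add(Z, SSSZ))))))
  →7  S(S(S(mul(add(SZ, SZ), add(Z, SSSZ)))))
  →8  S(S(S(mul(S(add(Z, SZ)), add(Z, SSSZ)))))
  →9  S(S(S(add(add(Z, SSSZ), mul(add(Z, SZ), add(Z, SSSZ))))))
  →10  S(S(S(add(SSSZ, mul(add(Z, SZ), add(Z, SSSZ))))))
  →11  S(S(S(S(add(SSZ, mul(add(Z, SZ), add(Z, SSSZ)))))))
  →12  S(S(S(S(S(add(SZ, mul(add(Z, SZ), add(Z, SSSZ))))))))
  →13  S(S(S(S(S(S(add(Z, mul(add(Z, SZ), add(Z, SSSZ)))))))))
  →14  S(S(S(S(S(S(mul(add(Z, SZ), add(Z, SSSZ))))))))
  →15  S(S(S(S(S(S(mul(SZ, add(Z, SSSZ))))))))
  →16  S(S(S(S(S(S(add(add(Z, SSSZ), mul(Z, add(Z, SSSZ)))))))))
  →17  S(S(S(S(S(S(add(SSSZ, mul(Z, add(Z, SSSZ)))))))))
  →18  S(S(S(S(S(S(S(add(SSZ, mul(Z, add(Z, SSSZ))))))))))
  →19  S(S(S(S(S(S(S(S(add(SZ, mul(Z, add(Z, SSSZ)))))))))))
  →20  S(S(S(S(S(S(S(S(S(add(Z, mul(Z, add(Z, SSSZ))))))))))))
  →21  S(S(S(S(S(S(S(S(S(mul(Z, add(Z, SSSZ)))))))))))
  →22  S^9(Z)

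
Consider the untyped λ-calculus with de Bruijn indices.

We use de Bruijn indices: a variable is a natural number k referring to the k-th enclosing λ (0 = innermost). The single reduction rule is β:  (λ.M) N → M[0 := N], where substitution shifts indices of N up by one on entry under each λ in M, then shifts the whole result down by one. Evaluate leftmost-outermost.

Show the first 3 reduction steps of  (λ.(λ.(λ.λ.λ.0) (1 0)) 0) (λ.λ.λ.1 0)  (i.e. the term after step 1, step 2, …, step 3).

Answer: after 3 steps: λ.λ.0

Derivation:
  start: (λ.(λ.(λ.λ.λ.0) (1 0)) 0) (λ.λ.λ.1 0)
  step 1: (λ.(λ.λ.λ.0) ((λ.λ.λ.1 0) 0)) (λ.λ.λ.1 0)
  step 2: (λ.λ.λ.0) ((λ.λ.λ.1 0) (λ.λ.λ.1 0))
  step 3: λ.λ.0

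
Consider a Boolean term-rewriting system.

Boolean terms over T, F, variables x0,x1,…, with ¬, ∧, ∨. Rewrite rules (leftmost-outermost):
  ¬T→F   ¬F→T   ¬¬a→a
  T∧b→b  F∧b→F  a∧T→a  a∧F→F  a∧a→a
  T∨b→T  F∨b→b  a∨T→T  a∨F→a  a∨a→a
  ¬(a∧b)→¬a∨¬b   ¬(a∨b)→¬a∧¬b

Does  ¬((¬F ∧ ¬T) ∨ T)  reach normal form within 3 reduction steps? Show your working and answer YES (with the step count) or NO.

Answer: NO — after 3 steps the term is (F ∨ ¬¬T) ∧ ¬T, not yet normal

Derivation:
  start: ¬((¬F ∧ ¬T) ∨ T)
  step 1: ¬(¬F ∧ ¬T) ∧ ¬T
  step 2: (¬¬F ∨ ¬¬T) ∧ ¬T
  step 3: (F ∨ ¬¬T) ∧ ¬T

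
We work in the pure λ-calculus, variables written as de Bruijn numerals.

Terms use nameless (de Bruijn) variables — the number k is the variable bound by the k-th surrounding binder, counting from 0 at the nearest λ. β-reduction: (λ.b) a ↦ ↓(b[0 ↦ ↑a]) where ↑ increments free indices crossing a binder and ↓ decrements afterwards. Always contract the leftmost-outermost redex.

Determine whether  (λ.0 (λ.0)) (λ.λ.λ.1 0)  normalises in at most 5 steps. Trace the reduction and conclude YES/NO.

Answer: YES — reaches normal form λ.λ.1 0 in 2 ≤ 5 steps

Derivation:
  start: (λ.0 (λ.0)) (λ.λ.λ.1 0)
  →1  (λ.λ.λ.1 0) (λ.0)
  →2  λ.λ.1 0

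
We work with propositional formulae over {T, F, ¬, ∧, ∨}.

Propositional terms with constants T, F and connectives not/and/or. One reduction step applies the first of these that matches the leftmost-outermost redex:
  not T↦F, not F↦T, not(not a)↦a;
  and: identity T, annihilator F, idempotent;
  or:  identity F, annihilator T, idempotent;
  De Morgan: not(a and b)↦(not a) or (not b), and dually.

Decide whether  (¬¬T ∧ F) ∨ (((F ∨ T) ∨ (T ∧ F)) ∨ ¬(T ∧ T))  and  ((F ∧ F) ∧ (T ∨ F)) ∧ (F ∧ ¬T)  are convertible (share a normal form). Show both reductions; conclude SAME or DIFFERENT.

Answer: DIFFERENT — A ⇓ T, B ⇓ F

Derivation:
Term A:
  start: (¬¬T ∧ F) ∨ (((F ∨ T) ∨ (T ∧ F)) ∨ ¬(T ∧ T))
  step 1: F ∨ (((F ∨ T) ∨ (T ∧ F)) ∨ ¬(T ∧ T))
  step 2: ((F ∨ T) ∨ (T ∧ F)) ∨ ¬(T ∧ T)
  step 3: (T ∨ (T ∧ F)) ∨ ¬(T ∧ T)
  step 4: T ∨ ¬(T ∧ T)
  step 5: T

Term B:
  start: ((F ∧ F) ∧ (T ∨ F)) ∧ (F ∧ ¬T)
  step 1: (F ∧ (T ∨ F)) ∧ (F ∧ ¬T)
  step 2: F ∧ (F ∧ ¬T)
  step 3: F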